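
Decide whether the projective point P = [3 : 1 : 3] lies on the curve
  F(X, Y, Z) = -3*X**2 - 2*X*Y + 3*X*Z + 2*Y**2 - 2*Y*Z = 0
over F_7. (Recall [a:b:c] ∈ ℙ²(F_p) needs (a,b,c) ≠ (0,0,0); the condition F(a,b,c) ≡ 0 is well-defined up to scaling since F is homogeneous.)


F(3,1,3) ≡ 4 (mod 7); P is NOT on the curve.

Evaluate F(3, 1, 3) term-by-term (mod 7).
  -3*X**2 ↦ -3·9·1·1 = -27
  -2*X*Y ↦ -2·3·1·1 = -6
  3*X*Z ↦ 3·3·1·3 = 27
  2*Y**2 ↦ 2·1·1·1 = 2
  -2*Y*Z ↦ -2·1·1·3 = -6
Sum: F(3, 1, 3) = (-27) + (-6) + (27) + (2) + (-6) = -10.
Reducing mod 7: -10 ≡ 4 (mod 7).
Since F(a, b, c) ≡ 4 ≠ 0 (mod 7), P does NOT lie on the curve.


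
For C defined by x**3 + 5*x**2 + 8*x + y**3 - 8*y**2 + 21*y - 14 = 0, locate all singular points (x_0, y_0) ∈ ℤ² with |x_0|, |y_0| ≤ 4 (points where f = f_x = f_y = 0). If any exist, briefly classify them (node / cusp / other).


Singular points: {(-2, 3)}; classification: node.

Compute partial derivatives:
  f_x = 3*x**2 + 10*x + 8.
  f_y = 3*y**2 - 16*y + 21.
Scan x_0 ∈ {−4, ..., 4}. For each x_0, f_y(x_0, y) is a polynomial in y; find its integer roots y ∈ {−4, ..., 4}, then test f_x and f at those candidates.
  x = -4: f_y(-4, y) = 3*y**2 - 16*y + 21; vanishes at y ∈ {3}. (-4, 3): f_x = 16 ≠ 0.
  x = -3: f_y(-3, y) = 3*y**2 - 16*y + 21; vanishes at y ∈ {3}. (-3, 3): f_x = 5 ≠ 0.
  x = -2: f_y(-2, y) = 3*y**2 - 16*y + 21; vanishes at y ∈ {3}. (-2, 3): f_x = 0, f = 0 — SINGULAR.
  x = -1: f_y(-1, y) = 3*y**2 - 16*y + 21; vanishes at y ∈ {3}. (-1, 3): f_x = 1 ≠ 0.
  x = 0: f_y(0, y) = 3*y**2 - 16*y + 21; vanishes at y ∈ {3}. (0, 3): f_x = 8 ≠ 0.
  x = 1: f_y(1, y) = 3*y**2 - 16*y + 21; vanishes at y ∈ {3}. (1, 3): f_x = 21 ≠ 0.
  x = 2: f_y(2, y) = 3*y**2 - 16*y + 21; vanishes at y ∈ {3}. (2, 3): f_x = 40 ≠ 0.
  x = 3: f_y(3, y) = 3*y**2 - 16*y + 21; vanishes at y ∈ {3}. (3, 3): f_x = 65 ≠ 0.
  x = 4: f_y(4, y) = 3*y**2 - 16*y + 21; vanishes at y ∈ {3}. (4, 3): f_x = 96 ≠ 0.
Only singular point on the grid: (-2, 3).
Classify: substitute x = -2 + u, y = 3 + v and expand: f = u**3 - u**2 + v**3 + v**2.
No constant or linear terms (consistent with a singular point). Quadratic part: -u**2 + v**2. Cubic part: u**3 + v**3.
The quadratic part v**2 - u**2 = (v − u)(v + u) splits into two distinct linear factors, so there are two distinct tangent lines y − 3 = ±(x − -2) — this is a node (ordinary double point).
Classification: node.


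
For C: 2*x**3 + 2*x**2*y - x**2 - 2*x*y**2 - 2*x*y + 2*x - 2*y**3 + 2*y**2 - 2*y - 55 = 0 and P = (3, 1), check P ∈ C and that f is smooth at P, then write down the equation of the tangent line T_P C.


Tangent line at P: 58*x - 4*y - 170 = 0.

Step 1: f(3, 1) = 0, so P lies on C.
Step 2: partial derivatives
  f_x(x, y) = 6*x**2 + 4*x*y - 2*x - 2*y**2 - 2*y + 2, f_y(x, y) = 2*x**2 - 4*x*y - 2*x - 6*y**2 + 4*y - 2.
  f_x(P) = 58, f_y(P) = -4 (gradient nonzero, so P is smooth).
Step 3: tangent line at P: 58·(x − 3) + -4·(y − 1) = 0.
Expanding: 58*x - 4*y - 170 = 0.


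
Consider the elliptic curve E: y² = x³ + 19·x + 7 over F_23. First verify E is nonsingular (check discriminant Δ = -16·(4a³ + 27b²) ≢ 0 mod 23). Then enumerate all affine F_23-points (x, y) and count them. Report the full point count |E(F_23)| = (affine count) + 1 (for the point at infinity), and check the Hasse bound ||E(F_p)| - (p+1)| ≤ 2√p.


Affine points = {(1, 2), (1, 21), (4, 3), (4, 20), (7, 0), (8, 2), (8, 21), (10, 1), (10, 22), (11, 11), (11, 12), (12, 10), (12, 13), (13, 6), (13, 17), (14, 2), (14, 21)}; affine count = 17; |E(F_23)| = 18.

Discriminant check: Δ ∝ 4a³ + 27b² = 4·19³ + 27·7² = 4·6859 + 27·49 ≡ 9 (mod 23). Nonzero ⇒ E is nonsingular.
For each x ∈ F_23, compute rhs = x³ + 19·x + 7 mod 23, then count y ∈ F_23 with y² ≡ rhs.
  x = 0: rhs = 7, matching y values: none (0 points).
  x = 1: rhs = 4, matching y values: 2, 21 (2 points).
  x = 2: rhs = 7, matching y values: none (0 points).
  x = 3: rhs = 22, matching y values: none (0 points).
  x = 4: rhs = 9, matching y values: 3, 20 (2 points).
  x = 5: rhs = 20, matching y values: none (0 points).
  x = 6: rhs = 15, matching y values: none (0 points).
  x = 7: rhs = 0, matching y values: 0 (1 points).
  x = 8: rhs = 4, matching y values: 2, 21 (2 points).
  x = 9: rhs = 10, matching y values: none (0 points).
  x = 10: rhs = 1, matching y values: 1, 22 (2 points).
  x = 11: rhs = 6, matching y values: 11, 12 (2 points).
  x = 12: rhs = 8, matching y values: 10, 13 (2 points).
  x = 13: rhs = 13, matching y values: 6, 17 (2 points).
  x = 14: rhs = 4, matching y values: 2, 21 (2 points).
  x = 15: rhs = 10, matching y values: none (0 points).
  x = 16: rhs = 14, matching y values: none (0 points).
  x = 17: rhs = 22, matching y values: none (0 points).
  x = 18: rhs = 17, matching y values: none (0 points).
  x = 19: rhs = 5, matching y values: none (0 points).
  x = 20: rhs = 15, matching y values: none (0 points).
  x = 21: rhs = 7, matching y values: none (0 points).
  x = 22: rhs = 10, matching y values: none (0 points).
Total affine count: 17.
Full point count |E(F_23)| = 17 + 1 = 18.
Hasse bound: |18 − (23+1)| = |-6| = 6 ≤ 2√23 ≈ 9.5917 ✓.


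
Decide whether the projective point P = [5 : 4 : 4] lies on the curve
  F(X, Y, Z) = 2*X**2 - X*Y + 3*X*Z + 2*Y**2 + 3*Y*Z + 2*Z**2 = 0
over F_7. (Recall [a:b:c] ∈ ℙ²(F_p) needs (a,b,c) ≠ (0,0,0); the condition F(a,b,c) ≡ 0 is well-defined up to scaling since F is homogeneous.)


F(5,4,4) ≡ 6 (mod 7); P is NOT on the curve.

Evaluate F(5, 4, 4) term-by-term (mod 7).
  2*X**2 ↦ 2·25·1·1 = 50
  -X*Y ↦ -1·5·4·1 = -20
  3*X*Z ↦ 3·5·1·4 = 60
  2*Y**2 ↦ 2·1·16·1 = 32
  3*Y*Z ↦ 3·1·4·4 = 48
  2*Z**2 ↦ 2·1·1·16 = 32
Sum: F(5, 4, 4) = (50) + (-20) + (60) + (32) + (48) + (32) = 202.
Reducing mod 7: 202 ≡ 6 (mod 7).
Since F(a, b, c) ≡ 6 ≠ 0 (mod 7), P does NOT lie on the curve.


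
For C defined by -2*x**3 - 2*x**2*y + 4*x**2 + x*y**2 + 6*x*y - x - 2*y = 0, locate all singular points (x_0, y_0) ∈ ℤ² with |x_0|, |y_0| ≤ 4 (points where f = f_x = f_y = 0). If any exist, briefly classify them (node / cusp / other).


Singular points: {(1, -1)}; classification: cusp.

Compute partial derivatives:
  f_x = -6*x**2 - 4*x*y + 8*x + y**2 + 6*y - 1.
  f_y = -2*x**2 + 2*x*y + 6*x - 2.
Scan x_0 ∈ {−4, ..., 4}. For each x_0, f_y(x_0, y) is a polynomial in y; find its integer roots y ∈ {−4, ..., 4}, then test f_x and f at those candidates.
  x = -4: f_y(-4, y) = -8*y - 58; no integer root y with |y| ≤ 4.
  x = -3: f_y(-3, y) = -6*y - 38; no integer root y with |y| ≤ 4.
  x = -2: f_y(-2, y) = -4*y - 22; no integer root y with |y| ≤ 4.
  x = -1: f_y(-1, y) = -2*y - 10; no integer root y with |y| ≤ 4.
  x = 0: f_y(0, y) = -2; no integer root y with |y| ≤ 4.
  x = 1: f_y(1, y) = 2*y + 2; vanishes at y ∈ {-1}. (1, -1): f_x = 0, f = 0 — SINGULAR.
  x = 2: f_y(2, y) = 4*y + 2; no integer root y with |y| ≤ 4.
  x = 3: f_y(3, y) = 6*y - 2; no integer root y with |y| ≤ 4.
  x = 4: f_y(4, y) = 8*y - 10; no integer root y with |y| ≤ 4.
Only singular point on the grid: (1, -1).
Classify: substitute x = 1 + u, y = -1 + v and expand: f = -2*u**3 - 2*u**2*v + u*v**2 + v**2.
No constant or linear terms (consistent with a singular point). Quadratic part: v**2. Cubic part: -2*u**3 - 2*u**2*v + u*v**2.
The quadratic part v**2 is a perfect square, so there is a single (double) tangent line v = 0, i.e. y = -1. Restricting the cubic part to that line (v = 0) leaves -2*u**3 ≠ 0, so f is not divisible by v and the branch is v² ≈ 2*u**3 to lowest order — this is a cusp.
Classification: cusp.


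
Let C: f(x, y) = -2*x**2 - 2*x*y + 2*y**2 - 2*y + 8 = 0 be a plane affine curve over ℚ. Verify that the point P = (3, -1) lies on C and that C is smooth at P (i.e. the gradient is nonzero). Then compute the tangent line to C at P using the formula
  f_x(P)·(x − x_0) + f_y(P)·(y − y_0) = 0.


Tangent line at P: -10*x - 12*y + 18 = 0.

Step 1: f(3, -1) = 0, so P lies on C.
Step 2: partial derivatives
  f_x(x, y) = -4*x - 2*y, f_y(x, y) = -2*x + 4*y - 2.
  f_x(P) = -10, f_y(P) = -12 (gradient nonzero, so P is smooth).
Step 3: tangent line at P: -10·(x − 3) + -12·(y − -1) = 0.
Expanding: -10*x - 12*y + 18 = 0.


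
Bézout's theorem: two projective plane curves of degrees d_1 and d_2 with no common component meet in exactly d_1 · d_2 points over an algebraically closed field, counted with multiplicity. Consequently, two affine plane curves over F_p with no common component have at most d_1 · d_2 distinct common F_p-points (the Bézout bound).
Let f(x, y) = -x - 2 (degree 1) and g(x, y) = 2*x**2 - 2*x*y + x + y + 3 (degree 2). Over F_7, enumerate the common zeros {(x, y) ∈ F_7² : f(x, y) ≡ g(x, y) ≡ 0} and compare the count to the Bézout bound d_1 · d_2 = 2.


Common zeros: {(5, 1)}; count = 1; Bézout bound = 2.

deg(f) = 1, deg(g) = 2, so Bézout bound = 2.
Scan x ∈ F_7. For each x, list the y ∈ F_7 with f(x, y) ≡ 0 and those with g(x, y) ≡ 0 (mod 7); the common zeros in that column are the intersection.
  x = 0: f ≡ 0 at y ∈ ∅; g ≡ 0 at y ∈ {4}; common: ∅.
  x = 1: f ≡ 0 at y ∈ ∅; g ≡ 0 at y ∈ {6}; common: ∅.
  x = 2: f ≡ 0 at y ∈ ∅; g ≡ 0 at y ∈ {2}; common: ∅.
  x = 3: f ≡ 0 at y ∈ ∅; g ≡ 0 at y ∈ {2}; common: ∅.
  x = 4: f ≡ 0 at y ∈ ∅; g ≡ 0 at y ∈ ∅; common: ∅.
  x = 5: f ≡ 0 at y ∈ {0, 1, 2, 3, 4, 5, 6}; g ≡ 0 at y ∈ {1}; common: {1}.
  x = 6: f ≡ 0 at y ∈ ∅; g ≡ 0 at y ∈ {1}; common: ∅.
Collecting: common zeros = {(5, 1)}, so the count is 1.
Comparison with the Bézout bound: 1 ≤ 2 = deg(f)·deg(g), as expected for curves with no common component (the affine F_7-count falls short of the bound because intersections may lie at infinity, over extension fields, or carry multiplicity).


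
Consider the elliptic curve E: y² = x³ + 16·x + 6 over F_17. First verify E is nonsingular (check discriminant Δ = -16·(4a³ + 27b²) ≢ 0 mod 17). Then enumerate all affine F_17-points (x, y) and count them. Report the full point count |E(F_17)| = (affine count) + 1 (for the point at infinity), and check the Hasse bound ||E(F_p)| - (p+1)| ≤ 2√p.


Affine points = {(3, 8), (3, 9), (4, 7), (4, 10), (7, 6), (7, 11), (8, 0), (11, 0), (14, 4), (14, 13), (15, 0)}; affine count = 11; |E(F_17)| = 12.

Discriminant check: Δ ∝ 4a³ + 27b² = 4·16³ + 27·6² = 4·4096 + 27·36 ≡ 16 (mod 17). Nonzero ⇒ E is nonsingular.
For each x ∈ F_17, compute rhs = x³ + 16·x + 6 mod 17, then count y ∈ F_17 with y² ≡ rhs.
  x = 0: rhs = 6, matching y values: none (0 points).
  x = 1: rhs = 6, matching y values: none (0 points).
  x = 2: rhs = 12, matching y values: none (0 points).
  x = 3: rhs = 13, matching y values: 8, 9 (2 points).
  x = 4: rhs = 15, matching y values: 7, 10 (2 points).
  x = 5: rhs = 7, matching y values: none (0 points).
  x = 6: rhs = 12, matching y values: none (0 points).
  x = 7: rhs = 2, matching y values: 6, 11 (2 points).
  x = 8: rhs = 0, matching y values: 0 (1 points).
  x = 9: rhs = 12, matching y values: none (0 points).
  x = 10: rhs = 10, matching y values: none (0 points).
  x = 11: rhs = 0, matching y values: 0 (1 points).
  x = 12: rhs = 5, matching y values: none (0 points).
  x = 13: rhs = 14, matching y values: none (0 points).
  x = 14: rhs = 16, matching y values: 4, 13 (2 points).
  x = 15: rhs = 0, matching y values: 0 (1 points).
  x = 16: rhs = 6, matching y values: none (0 points).
Total affine count: 11.
Full point count |E(F_17)| = 11 + 1 = 12.
Hasse bound: |12 − (17+1)| = |-6| = 6 ≤ 2√17 ≈ 8.2462 ✓.


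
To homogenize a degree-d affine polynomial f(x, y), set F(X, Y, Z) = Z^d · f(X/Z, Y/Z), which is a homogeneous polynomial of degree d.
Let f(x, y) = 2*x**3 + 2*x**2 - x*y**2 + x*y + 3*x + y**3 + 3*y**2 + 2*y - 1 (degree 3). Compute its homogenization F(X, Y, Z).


F(X, Y, Z) = 2*X**3 + 2*X**2*Z - X*Y**2 + X*Y*Z + 3*X*Z**2 + Y**3 + 3*Y**2*Z + 2*Y*Z**2 - Z**3

deg(f) = 3.
Substitute x = X/Z, y = Y/Z into f, then multiply by Z^3.
  monomial 2·x^3·y^0 ↦ 2·X^3·Y^0·Z^0.
  monomial 2·x^2·y^0 ↦ 2·X^2·Y^0·Z^1.
  monomial -1·x^1·y^2 ↦ -1·X^1·Y^2·Z^0.
  monomial 1·x^1·y^1 ↦ 1·X^1·Y^1·Z^1.
  monomial 3·x^1·y^0 ↦ 3·X^1·Y^0·Z^2.
  monomial 1·x^0·y^3 ↦ 1·X^0·Y^3·Z^0.
  monomial 3·x^0·y^2 ↦ 3·X^0·Y^2·Z^1.
  monomial 2·x^0·y^1 ↦ 2·X^0·Y^1·Z^2.
  monomial -1·x^0·y^0 ↦ -1·X^0·Y^0·Z^3.
Collecting: F(X, Y, Z) = 2*X**3 + 2*X**2*Z - X*Y**2 + X*Y*Z + 3*X*Z**2 + Y**3 + 3*Y**2*Z + 2*Y*Z**2 - Z**3.


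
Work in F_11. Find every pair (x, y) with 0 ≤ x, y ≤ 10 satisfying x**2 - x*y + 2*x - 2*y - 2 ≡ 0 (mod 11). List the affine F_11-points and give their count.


Affine F_11-points: {(0, 10), (1, 4), (2, 7), (3, 7), (4, 0), (5, 0), (6, 3), (7, 8), (8, 10), (10, 8)}; count = 10.

For each of the 121 pairs (x, y) ∈ F_11², evaluate f(x, y) mod 11. Record the zeros.
  x = 0: [0↦9, 1↦7, 2↦5, 3↦3, 4↦1, 5↦10, 6↦8, 7↦6, 8↦4, 9↦2, 10↦0]  zeros at y ∈ {10}
  x = 1: [0↦1, 1↦9, 2↦6, 3↦3, 4↦0, 5↦8, 6↦5, 7↦2, 8↦10, 9↦7, 10↦4]  zeros at y ∈ {4}
  x = 2: [0↦6, 1↦2, 2↦9, 3↦5, 4↦1, 5↦8, 6↦4, 7↦0, 8↦7, 9↦3, 10↦10]  zeros at y ∈ {7}
  x = 3: [0↦2, 1↦8, 2↦3, 3↦9, 4↦4, 5↦10, 6↦5, 7↦0, 8↦6, 9↦1, 10↦7]  zeros at y ∈ {7}
  x = 4: [0↦0, 1↦5, 2↦10, 3↦4, 4↦9, 5↦3, 6↦8, 7↦2, 8↦7, 9↦1, 10↦6]  zeros at y ∈ {0}
  x = 5: [0↦0, 1↦4, 2↦8, 3↦1, 4↦5, 5↦9, 6↦2, 7↦6, 8↦10, 9↦3, 10↦7]  zeros at y ∈ {0}
  x = 6: [0↦2, 1↦5, 2↦8, 3↦0, 4↦3, 5↦6, 6↦9, 7↦1, 8↦4, 9↦7, 10↦10]  zeros at y ∈ {3}
  x = 7: [0↦6, 1↦8, 2↦10, 3↦1, 4↦3, 5↦5, 6↦7, 7↦9, 8↦0, 9↦2, 10↦4]  zeros at y ∈ {8}
  x = 8: [0↦1, 1↦2, 2↦3, 3↦4, 4↦5, 5↦6, 6↦7, 7↦8, 8↦9, 9↦10, 10↦0]  zeros at y ∈ {10}
  x = 9: [0↦9, 1↦9, 2↦9, 3↦9, 4↦9, 5↦9, 6↦9, 7↦9, 8↦9, 9↦9, 10↦9]  zeros at y ∈ ∅
  x = 10: [0↦8, 1↦7, 2↦6, 3↦5, 4↦4, 5↦3, 6↦2, 7↦1, 8↦0, 9↦10, 10↦9]  zeros at y ∈ {8}
Collecting zeros: affine points = {(0, 10), (1, 4), (2, 7), (3, 7), (4, 0), (5, 0), (6, 3), (7, 8), (8, 10), (10, 8)}.
Total count |C(F_11)_aff| = 10.


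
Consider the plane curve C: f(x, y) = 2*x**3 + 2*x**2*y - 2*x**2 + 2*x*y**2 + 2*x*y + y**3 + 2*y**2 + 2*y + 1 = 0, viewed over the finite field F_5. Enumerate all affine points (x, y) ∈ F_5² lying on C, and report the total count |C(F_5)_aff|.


Affine F_5-points: {(0, 4), (2, 1), (2, 4), (4, 1), (4, 3)}; count = 5.

For each of the 25 pairs (x, y) ∈ F_5², evaluate f(x, y) mod 5. Record the zeros.
  x = 0: [0↦1, 1↦1, 2↦1, 3↦2, 4↦0]  zeros at y ∈ {4}
  x = 1: [0↦1, 1↦2, 2↦2, 3↦2, 4↦3]  zeros at y ∈ ∅
  x = 2: [0↦4, 1↦0, 2↦4, 3↦2, 4↦0]  zeros at y ∈ {1, 4}
  x = 3: [0↦2, 1↦2, 2↦4, 3↦4, 4↦3]  zeros at y ∈ ∅
  x = 4: [0↦2, 1↦0, 2↦4, 3↦0, 4↦4]  zeros at y ∈ {1, 3}
Collecting zeros: affine points = {(0, 4), (2, 1), (2, 4), (4, 1), (4, 3)}.
Total count |C(F_5)_aff| = 5.


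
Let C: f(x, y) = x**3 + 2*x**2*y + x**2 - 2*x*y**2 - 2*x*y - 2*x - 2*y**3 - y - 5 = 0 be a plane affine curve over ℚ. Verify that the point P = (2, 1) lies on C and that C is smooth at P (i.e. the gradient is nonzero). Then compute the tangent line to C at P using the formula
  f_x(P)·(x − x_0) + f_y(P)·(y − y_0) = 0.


Tangent line at P: 18*x - 11*y - 25 = 0.

Step 1: f(2, 1) = 0, so P lies on C.
Step 2: partial derivatives
  f_x(x, y) = 3*x**2 + 4*x*y + 2*x - 2*y**2 - 2*y - 2, f_y(x, y) = 2*x**2 - 4*x*y - 2*x - 6*y**2 - 1.
  f_x(P) = 18, f_y(P) = -11 (gradient nonzero, so P is smooth).
Step 3: tangent line at P: 18·(x − 2) + -11·(y − 1) = 0.
Expanding: 18*x - 11*y - 25 = 0.


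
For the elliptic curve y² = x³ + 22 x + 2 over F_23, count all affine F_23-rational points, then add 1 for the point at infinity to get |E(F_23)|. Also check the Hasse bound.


Affine points = {(0, 5), (0, 18), (1, 5), (1, 18), (2, 10), (2, 13), (3, 7), (3, 16), (4, 4), (4, 19), (7, 4), (7, 19), (8, 0), (9, 3), (9, 20), (10, 7), (10, 16), (12, 4), (12, 19), (13, 1), (13, 22), (14, 8), (14, 15), (15, 2), (15, 21), (20, 1), (20, 22), (22, 5), (22, 18)}; affine count = 29; |E(F_23)| = 30.

Discriminant check: Δ ∝ 4a³ + 27b² = 4·22³ + 27·2² = 4·10648 + 27·4 ≡ 12 (mod 23). Nonzero ⇒ E is nonsingular.
For each x ∈ F_23, compute rhs = x³ + 22·x + 2 mod 23, then count y ∈ F_23 with y² ≡ rhs.
  x = 0: rhs = 2, matching y values: 5, 18 (2 points).
  x = 1: rhs = 2, matching y values: 5, 18 (2 points).
  x = 2: rhs = 8, matching y values: 10, 13 (2 points).
  x = 3: rhs = 3, matching y values: 7, 16 (2 points).
  x = 4: rhs = 16, matching y values: 4, 19 (2 points).
  x = 5: rhs = 7, matching y values: none (0 points).
  x = 6: rhs = 5, matching y values: none (0 points).
  x = 7: rhs = 16, matching y values: 4, 19 (2 points).
  x = 8: rhs = 0, matching y values: 0 (1 points).
  x = 9: rhs = 9, matching y values: 3, 20 (2 points).
  x = 10: rhs = 3, matching y values: 7, 16 (2 points).
  x = 11: rhs = 11, matching y values: none (0 points).
  x = 12: rhs = 16, matching y values: 4, 19 (2 points).
  x = 13: rhs = 1, matching y values: 1, 22 (2 points).
  x = 14: rhs = 18, matching y values: 8, 15 (2 points).
  x = 15: rhs = 4, matching y values: 2, 21 (2 points).
  x = 16: rhs = 11, matching y values: none (0 points).
  x = 17: rhs = 22, matching y values: none (0 points).
  x = 18: rhs = 20, matching y values: none (0 points).
  x = 19: rhs = 11, matching y values: none (0 points).
  x = 20: rhs = 1, matching y values: 1, 22 (2 points).
  x = 21: rhs = 19, matching y values: none (0 points).
  x = 22: rhs = 2, matching y values: 5, 18 (2 points).
Total affine count: 29.
Full point count |E(F_23)| = 29 + 1 = 30.
Hasse bound: |30 − (23+1)| = |6| = 6 ≤ 2√23 ≈ 9.5917 ✓.


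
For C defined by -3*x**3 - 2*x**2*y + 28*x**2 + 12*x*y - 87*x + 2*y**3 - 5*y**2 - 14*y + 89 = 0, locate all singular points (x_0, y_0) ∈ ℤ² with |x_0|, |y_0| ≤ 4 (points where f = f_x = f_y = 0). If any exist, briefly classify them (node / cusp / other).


Singular points: {(3, 1)}; classification: node.

Compute partial derivatives:
  f_x = -9*x**2 - 4*x*y + 56*x + 12*y - 87.
  f_y = -2*x**2 + 12*x + 6*y**2 - 10*y - 14.
Scan x_0 ∈ {−4, ..., 4}. For each x_0, f_y(x_0, y) is a polynomial in y; find its integer roots y ∈ {−4, ..., 4}, then test f_x and f at those candidates.
  x = -4: f_y(-4, y) = 6*y**2 - 10*y - 94; no integer root y with |y| ≤ 4.
  x = -3: f_y(-3, y) = 6*y**2 - 10*y - 68; no integer root y with |y| ≤ 4.
  x = -2: f_y(-2, y) = 6*y**2 - 10*y - 46; no integer root y with |y| ≤ 4.
  x = -1: f_y(-1, y) = 6*y**2 - 10*y - 28; no integer root y with |y| ≤ 4.
  x = 0: f_y(0, y) = 6*y**2 - 10*y - 14; no integer root y with |y| ≤ 4.
  x = 1: f_y(1, y) = 6*y**2 - 10*y - 4; vanishes at y ∈ {2}. (1, 2): f_x = -24 ≠ 0.
  x = 2: f_y(2, y) = 6*y**2 - 10*y + 2; no integer root y with |y| ≤ 4.
  x = 3: f_y(3, y) = 6*y**2 - 10*y + 4; vanishes at y ∈ {1}. (3, 1): f_x = 0, f = 0 — SINGULAR.
  x = 4: f_y(4, y) = 6*y**2 - 10*y + 2; no integer root y with |y| ≤ 4.
Only singular point on the grid: (3, 1).
Classify: substitute x = 3 + u, y = 1 + v and expand: f = -3*u**3 - 2*u**2*v - u**2 + 2*v**3 + v**2.
No constant or linear terms (consistent with a singular point). Quadratic part: -u**2 + v**2. Cubic part: -3*u**3 - 2*u**2*v + 2*v**3.
The quadratic part v**2 - u**2 = (v − u)(v + u) splits into two distinct linear factors, so there are two distinct tangent lines y − 1 = ±(x − 3) — this is a node (ordinary double point).
Classification: node.


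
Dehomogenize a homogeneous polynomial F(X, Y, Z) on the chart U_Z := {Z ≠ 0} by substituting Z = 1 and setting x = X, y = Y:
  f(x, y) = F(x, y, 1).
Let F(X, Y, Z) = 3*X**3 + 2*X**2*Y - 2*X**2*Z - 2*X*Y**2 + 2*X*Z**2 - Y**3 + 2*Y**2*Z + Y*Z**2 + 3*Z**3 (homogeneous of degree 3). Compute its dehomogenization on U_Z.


f(x, y) = 3*x**3 + 2*x**2*y - 2*x**2 - 2*x*y**2 + 2*x - y**3 + 2*y**2 + y + 3

On U_Z we set Z = 1. Each monomial c·X^i·Y^j·Z^k in F becomes c·x^i·y^j·1^k = c·x^i·y^j.
Substituting Z = 1: F(X, Y, 1) = 3*x**3 + 2*x**2*y - 2*x**2 - 2*x*y**2 + 2*x - y**3 + 2*y**2 + y + 3.
Note: deg(f) ≤ deg(F) = 3; strict inequality happens when F is divisible by Z (lost terms).


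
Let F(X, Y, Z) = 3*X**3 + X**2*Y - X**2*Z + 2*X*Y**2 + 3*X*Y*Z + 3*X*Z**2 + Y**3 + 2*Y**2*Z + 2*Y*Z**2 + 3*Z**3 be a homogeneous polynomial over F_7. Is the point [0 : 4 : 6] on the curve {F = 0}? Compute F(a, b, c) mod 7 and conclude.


F(0,4,6) ≡ 2 (mod 7); P is NOT on the curve.

Evaluate F(0, 4, 6) term-by-term (mod 7).
  3*X**3 ↦ 3·0·1·1 = 0
  X**2*Y ↦ 1·0·4·1 = 0
  -X**2*Z ↦ -1·0·1·6 = 0
  2*X*Y**2 ↦ 2·0·16·1 = 0
  3*X*Y*Z ↦ 3·0·4·6 = 0
  3*X*Z**2 ↦ 3·0·1·36 = 0
  Y**3 ↦ 1·1·64·1 = 64
  2*Y**2*Z ↦ 2·1·16·6 = 192
  2*Y*Z**2 ↦ 2·1·4·36 = 288
  3*Z**3 ↦ 3·1·1·216 = 648
Sum: F(0, 4, 6) = (0) + (0) + (0) + (0) + (0) + (0) + (64) + (192) + (288) + (648) = 1192.
Reducing mod 7: 1192 ≡ 2 (mod 7).
Since F(a, b, c) ≡ 2 ≠ 0 (mod 7), P does NOT lie on the curve.


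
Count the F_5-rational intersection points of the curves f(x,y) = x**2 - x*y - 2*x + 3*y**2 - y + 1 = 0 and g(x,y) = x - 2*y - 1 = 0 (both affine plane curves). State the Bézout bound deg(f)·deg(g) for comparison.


Common zeros: {(1, 0)}; count = 1; Bézout bound = 2.

deg(f) = 2, deg(g) = 1, so Bézout bound = 2.
Scan x ∈ F_5. For each x, list the y ∈ F_5 with f(x, y) ≡ 0 and those with g(x, y) ≡ 0 (mod 5); the common zeros in that column are the intersection.
  x = 0: f ≡ 0 at y ∈ {3, 4}; g ≡ 0 at y ∈ {2}; common: ∅.
  x = 1: f ≡ 0 at y ∈ {0, 4}; g ≡ 0 at y ∈ {0}; common: {0}.
  x = 2: f ≡ 0 at y ∈ ∅; g ≡ 0 at y ∈ {3}; common: ∅.
  x = 3: f ≡ 0 at y ∈ ∅; g ≡ 0 at y ∈ {1}; common: ∅.
  x = 4: f ≡ 0 at y ∈ ∅; g ≡ 0 at y ∈ {4}; common: ∅.
Collecting: common zeros = {(1, 0)}, so the count is 1.
Comparison with the Bézout bound: 1 ≤ 2 = deg(f)·deg(g), as expected for curves with no common component (the affine F_5-count falls short of the bound because intersections may lie at infinity, over extension fields, or carry multiplicity).


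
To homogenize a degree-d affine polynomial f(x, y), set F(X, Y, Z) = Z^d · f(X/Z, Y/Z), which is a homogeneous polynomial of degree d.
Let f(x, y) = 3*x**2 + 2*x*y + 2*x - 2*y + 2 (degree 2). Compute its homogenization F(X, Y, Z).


F(X, Y, Z) = 3*X**2 + 2*X*Y + 2*X*Z - 2*Y*Z + 2*Z**2

deg(f) = 2.
Substitute x = X/Z, y = Y/Z into f, then multiply by Z^2.
  monomial 3·x^2·y^0 ↦ 3·X^2·Y^0·Z^0.
  monomial 2·x^1·y^1 ↦ 2·X^1·Y^1·Z^0.
  monomial 2·x^1·y^0 ↦ 2·X^1·Y^0·Z^1.
  monomial -2·x^0·y^1 ↦ -2·X^0·Y^1·Z^1.
  monomial 2·x^0·y^0 ↦ 2·X^0·Y^0·Z^2.
Collecting: F(X, Y, Z) = 3*X**2 + 2*X*Y + 2*X*Z - 2*Y*Z + 2*Z**2.


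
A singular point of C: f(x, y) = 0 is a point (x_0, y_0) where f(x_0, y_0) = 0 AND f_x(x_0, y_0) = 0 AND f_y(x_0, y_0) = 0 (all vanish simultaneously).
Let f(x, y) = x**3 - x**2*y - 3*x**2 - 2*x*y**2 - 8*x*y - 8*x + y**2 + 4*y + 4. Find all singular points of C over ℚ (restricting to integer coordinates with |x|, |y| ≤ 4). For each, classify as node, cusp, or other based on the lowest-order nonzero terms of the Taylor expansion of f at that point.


Singular points: {(0, -2)}; classification: node.

Compute partial derivatives:
  f_x = 3*x**2 - 2*x*y - 6*x - 2*y**2 - 8*y - 8.
  f_y = -x**2 - 4*x*y - 8*x + 2*y + 4.
Scan x_0 ∈ {−4, ..., 4}. For each x_0, f_y(x_0, y) is a polynomial in y; find its integer roots y ∈ {−4, ..., 4}, then test f_x and f at those candidates.
  x = -4: f_y(-4, y) = 18*y + 20; no integer root y with |y| ≤ 4.
  x = -3: f_y(-3, y) = 14*y + 19; no integer root y with |y| ≤ 4.
  x = -2: f_y(-2, y) = 10*y + 16; no integer root y with |y| ≤ 4.
  x = -1: f_y(-1, y) = 6*y + 11; no integer root y with |y| ≤ 4.
  x = 0: f_y(0, y) = 2*y + 4; vanishes at y ∈ {-2}. (0, -2): f_x = 0, f = 0 — SINGULAR.
  x = 1: f_y(1, y) = -2*y - 5; no integer root y with |y| ≤ 4.
  x = 2: f_y(2, y) = -6*y - 16; no integer root y with |y| ≤ 4.
  x = 3: f_y(3, y) = -10*y - 29; no integer root y with |y| ≤ 4.
  x = 4: f_y(4, y) = -14*y - 44; no integer root y with |y| ≤ 4.
Only singular point on the grid: (0, -2).
Classify: substitute x = 0 + u, y = -2 + v and expand: f = u**3 - u**2*v - u**2 - 2*u*v**2 + v**2.
No constant or linear terms (consistent with a singular point). Quadratic part: -u**2 + v**2. Cubic part: u**3 - u**2*v - 2*u*v**2.
The quadratic part v**2 - u**2 = (v − u)(v + u) splits into two distinct linear factors, so there are two distinct tangent lines y − -2 = ±(x − 0) — this is a node (ordinary double point).
Classification: node.


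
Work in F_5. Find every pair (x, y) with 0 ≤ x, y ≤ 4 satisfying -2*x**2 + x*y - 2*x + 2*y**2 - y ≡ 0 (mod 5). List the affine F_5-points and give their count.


Affine F_5-points: {(0, 0), (0, 3), (3, 1), (3, 3), (4, 0), (4, 1)}; count = 6.

For each of the 25 pairs (x, y) ∈ F_5², evaluate f(x, y) mod 5. Record the zeros.
  x = 0: [0↦0, 1↦1, 2↦1, 3↦0, 4↦3]  zeros at y ∈ {0, 3}
  x = 1: [0↦1, 1↦3, 2↦4, 3↦4, 4↦3]  zeros at y ∈ ∅
  x = 2: [0↦3, 1↦1, 2↦3, 3↦4, 4↦4]  zeros at y ∈ ∅
  x = 3: [0↦1, 1↦0, 2↦3, 3↦0, 4↦1]  zeros at y ∈ {1, 3}
  x = 4: [0↦0, 1↦0, 2↦4, 3↦2, 4↦4]  zeros at y ∈ {0, 1}
Collecting zeros: affine points = {(0, 0), (0, 3), (3, 1), (3, 3), (4, 0), (4, 1)}.
Total count |C(F_5)_aff| = 6.


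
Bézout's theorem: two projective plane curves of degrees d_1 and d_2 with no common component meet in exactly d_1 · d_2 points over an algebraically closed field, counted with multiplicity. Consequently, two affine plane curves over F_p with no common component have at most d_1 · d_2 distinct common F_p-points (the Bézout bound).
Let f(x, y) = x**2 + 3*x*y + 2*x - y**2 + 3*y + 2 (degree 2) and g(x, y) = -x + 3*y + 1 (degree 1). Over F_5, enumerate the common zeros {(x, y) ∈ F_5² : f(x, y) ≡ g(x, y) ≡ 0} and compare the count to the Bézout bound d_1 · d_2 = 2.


Common zeros: {(1, 0), (4, 1)}; count = 2; Bézout bound = 2.

deg(f) = 2, deg(g) = 1, so Bézout bound = 2.
Scan x ∈ F_5. For each x, list the y ∈ F_5 with f(x, y) ≡ 0 and those with g(x, y) ≡ 0 (mod 5); the common zeros in that column are the intersection.
  x = 0: f ≡ 0 at y ∈ ∅; g ≡ 0 at y ∈ {3}; common: ∅.
  x = 1: f ≡ 0 at y ∈ {0, 1}; g ≡ 0 at y ∈ {0}; common: {0}.
  x = 2: f ≡ 0 at y ∈ {0, 4}; g ≡ 0 at y ∈ {2}; common: ∅.
  x = 3: f ≡ 0 at y ∈ ∅; g ≡ 0 at y ∈ {4}; common: ∅.
  x = 4: f ≡ 0 at y ∈ {1, 4}; g ≡ 0 at y ∈ {1}; common: {1}.
Collecting: common zeros = {(1, 0), (4, 1)}, so the count is 2.
Comparison with the Bézout bound: 2 ≤ 2 = deg(f)·deg(g), as expected for curves with no common component (the bound is attained).


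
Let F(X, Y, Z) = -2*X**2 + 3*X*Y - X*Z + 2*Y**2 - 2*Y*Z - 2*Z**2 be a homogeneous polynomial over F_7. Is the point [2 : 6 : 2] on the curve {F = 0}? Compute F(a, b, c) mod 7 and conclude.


F(2,6,2) ≡ 1 (mod 7); P is NOT on the curve.

Evaluate F(2, 6, 2) term-by-term (mod 7).
  -2*X**2 ↦ -2·4·1·1 = -8
  3*X*Y ↦ 3·2·6·1 = 36
  -X*Z ↦ -1·2·1·2 = -4
  2*Y**2 ↦ 2·1·36·1 = 72
  -2*Y*Z ↦ -2·1·6·2 = -24
  -2*Z**2 ↦ -2·1·1·4 = -8
Sum: F(2, 6, 2) = (-8) + (36) + (-4) + (72) + (-24) + (-8) = 64.
Reducing mod 7: 64 ≡ 1 (mod 7).
Since F(a, b, c) ≡ 1 ≠ 0 (mod 7), P does NOT lie on the curve.


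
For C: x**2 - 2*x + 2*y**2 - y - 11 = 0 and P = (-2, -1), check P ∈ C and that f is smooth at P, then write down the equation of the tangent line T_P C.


Tangent line at P: -6*x - 5*y - 17 = 0.

Step 1: f(-2, -1) = 0, so P lies on C.
Step 2: partial derivatives
  f_x(x, y) = 2*x - 2, f_y(x, y) = 4*y - 1.
  f_x(P) = -6, f_y(P) = -5 (gradient nonzero, so P is smooth).
Step 3: tangent line at P: -6·(x − -2) + -5·(y − -1) = 0.
Expanding: -6*x - 5*y - 17 = 0.


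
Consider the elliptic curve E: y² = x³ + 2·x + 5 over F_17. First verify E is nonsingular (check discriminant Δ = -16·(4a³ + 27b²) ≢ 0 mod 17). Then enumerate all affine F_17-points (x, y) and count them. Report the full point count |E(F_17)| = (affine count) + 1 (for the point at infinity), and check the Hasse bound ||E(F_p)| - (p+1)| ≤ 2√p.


Affine points = {(1, 5), (1, 12), (2, 0), (3, 2), (3, 15), (4, 3), (4, 14), (5, 2), (5, 15), (9, 2), (9, 15), (11, 7), (11, 10), (13, 1), (13, 16), (16, 6), (16, 11)}; affine count = 17; |E(F_17)| = 18.

Discriminant check: Δ ∝ 4a³ + 27b² = 4·2³ + 27·5² = 4·8 + 27·25 ≡ 10 (mod 17). Nonzero ⇒ E is nonsingular.
For each x ∈ F_17, compute rhs = x³ + 2·x + 5 mod 17, then count y ∈ F_17 with y² ≡ rhs.
  x = 0: rhs = 5, matching y values: none (0 points).
  x = 1: rhs = 8, matching y values: 5, 12 (2 points).
  x = 2: rhs = 0, matching y values: 0 (1 points).
  x = 3: rhs = 4, matching y values: 2, 15 (2 points).
  x = 4: rhs = 9, matching y values: 3, 14 (2 points).
  x = 5: rhs = 4, matching y values: 2, 15 (2 points).
  x = 6: rhs = 12, matching y values: none (0 points).
  x = 7: rhs = 5, matching y values: none (0 points).
  x = 8: rhs = 6, matching y values: none (0 points).
  x = 9: rhs = 4, matching y values: 2, 15 (2 points).
  x = 10: rhs = 5, matching y values: none (0 points).
  x = 11: rhs = 15, matching y values: 7, 10 (2 points).
  x = 12: rhs = 6, matching y values: none (0 points).
  x = 13: rhs = 1, matching y values: 1, 16 (2 points).
  x = 14: rhs = 6, matching y values: none (0 points).
  x = 15: rhs = 10, matching y values: none (0 points).
  x = 16: rhs = 2, matching y values: 6, 11 (2 points).
Total affine count: 17.
Full point count |E(F_17)| = 17 + 1 = 18.
Hasse bound: |18 − (17+1)| = |0| = 0 ≤ 2√17 ≈ 8.2462 ✓.


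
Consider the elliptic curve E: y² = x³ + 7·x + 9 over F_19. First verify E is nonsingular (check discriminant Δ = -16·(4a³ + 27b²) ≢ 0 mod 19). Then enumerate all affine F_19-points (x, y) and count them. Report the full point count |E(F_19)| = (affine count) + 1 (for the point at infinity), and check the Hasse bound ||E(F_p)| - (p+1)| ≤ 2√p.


Affine points = {(0, 3), (0, 16), (1, 6), (1, 13), (3, 0), (4, 5), (4, 14), (5, 6), (5, 13), (6, 1), (6, 18), (8, 8), (8, 11), (11, 7), (11, 12), (12, 4), (12, 15), (13, 6), (13, 13), (14, 1), (14, 18), (17, 5), (17, 14), (18, 1), (18, 18)}; affine count = 25; |E(F_19)| = 26.

Discriminant check: Δ ∝ 4a³ + 27b² = 4·7³ + 27·9² = 4·343 + 27·81 ≡ 6 (mod 19). Nonzero ⇒ E is nonsingular.
For each x ∈ F_19, compute rhs = x³ + 7·x + 9 mod 19, then count y ∈ F_19 with y² ≡ rhs.
  x = 0: rhs = 9, matching y values: 3, 16 (2 points).
  x = 1: rhs = 17, matching y values: 6, 13 (2 points).
  x = 2: rhs = 12, matching y values: none (0 points).
  x = 3: rhs = 0, matching y values: 0 (1 points).
  x = 4: rhs = 6, matching y values: 5, 14 (2 points).
  x = 5: rhs = 17, matching y values: 6, 13 (2 points).
  x = 6: rhs = 1, matching y values: 1, 18 (2 points).
  x = 7: rhs = 2, matching y values: none (0 points).
  x = 8: rhs = 7, matching y values: 8, 11 (2 points).
  x = 9: rhs = 3, matching y values: none (0 points).
  x = 10: rhs = 15, matching y values: none (0 points).
  x = 11: rhs = 11, matching y values: 7, 12 (2 points).
  x = 12: rhs = 16, matching y values: 4, 15 (2 points).
  x = 13: rhs = 17, matching y values: 6, 13 (2 points).
  x = 14: rhs = 1, matching y values: 1, 18 (2 points).
  x = 15: rhs = 12, matching y values: none (0 points).
  x = 16: rhs = 18, matching y values: none (0 points).
  x = 17: rhs = 6, matching y values: 5, 14 (2 points).
  x = 18: rhs = 1, matching y values: 1, 18 (2 points).
Total affine count: 25.
Full point count |E(F_19)| = 25 + 1 = 26.
Hasse bound: |26 − (19+1)| = |6| = 6 ≤ 2√19 ≈ 8.7178 ✓.


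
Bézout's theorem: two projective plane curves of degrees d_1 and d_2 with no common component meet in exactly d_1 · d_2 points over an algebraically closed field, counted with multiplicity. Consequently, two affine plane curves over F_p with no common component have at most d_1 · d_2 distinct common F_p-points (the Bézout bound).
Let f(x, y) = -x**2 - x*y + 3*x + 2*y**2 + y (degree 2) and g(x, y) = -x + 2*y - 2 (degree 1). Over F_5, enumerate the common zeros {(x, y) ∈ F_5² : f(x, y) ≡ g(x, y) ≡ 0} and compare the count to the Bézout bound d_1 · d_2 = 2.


Common zeros: {(3, 0), (4, 3)}; count = 2; Bézout bound = 2.

deg(f) = 2, deg(g) = 1, so Bézout bound = 2.
Scan x ∈ F_5. For each x, list the y ∈ F_5 with f(x, y) ≡ 0 and those with g(x, y) ≡ 0 (mod 5); the common zeros in that column are the intersection.
  x = 0: f ≡ 0 at y ∈ {0, 2}; g ≡ 0 at y ∈ {1}; common: ∅.
  x = 1: f ≡ 0 at y ∈ {2, 3}; g ≡ 0 at y ∈ {4}; common: ∅.
  x = 2: f ≡ 0 at y ∈ {4}; g ≡ 0 at y ∈ {2}; common: ∅.
  x = 3: f ≡ 0 at y ∈ {0, 1}; g ≡ 0 at y ∈ {0}; common: {0}.
  x = 4: f ≡ 0 at y ∈ {1, 3}; g ≡ 0 at y ∈ {3}; common: {3}.
Collecting: common zeros = {(3, 0), (4, 3)}, so the count is 2.
Comparison with the Bézout bound: 2 ≤ 2 = deg(f)·deg(g), as expected for curves with no common component (the bound is attained).


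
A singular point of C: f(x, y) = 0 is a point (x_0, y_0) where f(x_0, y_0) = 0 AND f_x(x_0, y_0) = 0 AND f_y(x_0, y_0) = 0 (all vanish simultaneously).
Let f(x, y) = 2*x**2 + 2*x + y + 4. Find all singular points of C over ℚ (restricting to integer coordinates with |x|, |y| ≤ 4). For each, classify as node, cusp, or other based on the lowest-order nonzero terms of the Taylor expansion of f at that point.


No singular points in the scanned grid; C is smooth there.

Compute partial derivatives:
  f_x = 4*x + 2.
  f_y = 1.
f_y = 1 is a nonzero constant, so f_y never vanishes: no point (x, y) can satisfy f = f_x = f_y = 0. In particular no (x, y) ∈ {−4, ..., 4}² is singular; the curve is smooth.


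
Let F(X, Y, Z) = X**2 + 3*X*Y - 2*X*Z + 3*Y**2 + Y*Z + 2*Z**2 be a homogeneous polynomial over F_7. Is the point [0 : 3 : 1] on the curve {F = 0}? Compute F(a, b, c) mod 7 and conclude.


F(0,3,1) ≡ 4 (mod 7); P is NOT on the curve.

Evaluate F(0, 3, 1) term-by-term (mod 7).
  X**2 ↦ 1·0·1·1 = 0
  3*X*Y ↦ 3·0·3·1 = 0
  -2*X*Z ↦ -2·0·1·1 = 0
  3*Y**2 ↦ 3·1·9·1 = 27
  Y*Z ↦ 1·1·3·1 = 3
  2*Z**2 ↦ 2·1·1·1 = 2
Sum: F(0, 3, 1) = (0) + (0) + (0) + (27) + (3) + (2) = 32.
Reducing mod 7: 32 ≡ 4 (mod 7).
Since F(a, b, c) ≡ 4 ≠ 0 (mod 7), P does NOT lie on the curve.


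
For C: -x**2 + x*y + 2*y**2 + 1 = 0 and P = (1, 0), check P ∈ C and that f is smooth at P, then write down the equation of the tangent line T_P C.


Tangent line at P: -2*x + y + 2 = 0.

Step 1: f(1, 0) = 0, so P lies on C.
Step 2: partial derivatives
  f_x(x, y) = -2*x + y, f_y(x, y) = x + 4*y.
  f_x(P) = -2, f_y(P) = 1 (gradient nonzero, so P is smooth).
Step 3: tangent line at P: -2·(x − 1) + 1·(y − 0) = 0.
Expanding: -2*x + y + 2 = 0.


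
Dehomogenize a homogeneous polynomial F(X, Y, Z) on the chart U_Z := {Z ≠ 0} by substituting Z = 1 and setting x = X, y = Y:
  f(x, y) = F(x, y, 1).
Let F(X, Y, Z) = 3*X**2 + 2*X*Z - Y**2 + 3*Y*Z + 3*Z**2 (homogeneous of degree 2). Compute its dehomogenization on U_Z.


f(x, y) = 3*x**2 + 2*x - y**2 + 3*y + 3

On U_Z we set Z = 1. Each monomial c·X^i·Y^j·Z^k in F becomes c·x^i·y^j·1^k = c·x^i·y^j.
Substituting Z = 1: F(X, Y, 1) = 3*x**2 + 2*x - y**2 + 3*y + 3.
Note: deg(f) ≤ deg(F) = 2; strict inequality happens when F is divisible by Z (lost terms).


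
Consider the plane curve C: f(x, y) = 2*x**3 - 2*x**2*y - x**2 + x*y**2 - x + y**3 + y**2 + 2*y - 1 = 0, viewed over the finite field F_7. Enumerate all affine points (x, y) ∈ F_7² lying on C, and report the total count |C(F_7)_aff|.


Affine F_7-points: {(1, 6), (2, 1), (3, 3), (3, 4)}; count = 4.

For each of the 49 pairs (x, y) ∈ F_7², evaluate f(x, y) mod 7. Record the zeros.
  x = 0: [0↦6, 1↦3, 2↦1, 3↦6, 4↦3, 5↦5, 6↦4]  zeros at y ∈ ∅
  x = 1: [0↦6, 1↦2, 2↦1, 3↦2, 4↦4, 5↦6, 6↦0]  zeros at y ∈ {6}
  x = 2: [0↦2, 1↦0, 2↦3, 3↦3, 4↦6, 5↦4, 6↦3]  zeros at y ∈ {1}
  x = 3: [0↦6, 1↦2, 2↦5, 3↦0, 4↦0, 5↦4, 6↦4]  zeros at y ∈ {3, 4}
  x = 4: [0↦2, 1↦6, 2↦5, 3↦5, 4↦5, 5↦4, 6↦1]  zeros at y ∈ ∅
  x = 5: [0↦2, 1↦3, 2↦1, 3↦2, 4↦5, 5↦2, 6↦6]  zeros at y ∈ ∅
  x = 6: [0↦4, 1↦5, 2↦5, 3↦3, 4↦5, 5↦3, 6↦3]  zeros at y ∈ ∅
Collecting zeros: affine points = {(1, 6), (2, 1), (3, 3), (3, 4)}.
Total count |C(F_7)_aff| = 4.


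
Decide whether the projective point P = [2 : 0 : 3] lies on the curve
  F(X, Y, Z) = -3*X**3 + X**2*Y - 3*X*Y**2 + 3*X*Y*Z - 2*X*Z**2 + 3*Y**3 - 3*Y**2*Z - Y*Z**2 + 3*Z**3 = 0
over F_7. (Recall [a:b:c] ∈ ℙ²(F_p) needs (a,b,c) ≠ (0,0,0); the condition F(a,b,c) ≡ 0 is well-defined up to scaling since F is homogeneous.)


F(2,0,3) ≡ 0 (mod 7); P is on the curve.

Evaluate F(2, 0, 3) term-by-term (mod 7).
  -3*X**3 ↦ -3·8·1·1 = -24
  X**2*Y ↦ 1·4·0·1 = 0
  -3*X*Y**2 ↦ -3·2·0·1 = 0
  3*X*Y*Z ↦ 3·2·0·3 = 0
  -2*X*Z**2 ↦ -2·2·1·9 = -36
  3*Y**3 ↦ 3·1·0·1 = 0
  -3*Y**2*Z ↦ -3·1·0·3 = 0
  -Y*Z**2 ↦ -1·1·0·9 = 0
  3*Z**3 ↦ 3·1·1·27 = 81
Sum: F(2, 0, 3) = (-24) + (0) + (0) + (0) + (-36) + (0) + (0) + (0) + (81) = 21.
Reducing mod 7: 21 ≡ 0 (mod 7).
Since F(a, b, c) ≡ 0 (mod 7), P lies on the curve.


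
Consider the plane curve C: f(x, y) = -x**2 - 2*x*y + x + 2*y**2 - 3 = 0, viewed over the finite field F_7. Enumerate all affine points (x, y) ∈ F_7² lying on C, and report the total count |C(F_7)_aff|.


Affine F_7-points: {(1, 4), (2, 1), (4, 1), (4, 3), (5, 2), (5, 3), (6, 2), (6, 4)}; count = 8.

For each of the 49 pairs (x, y) ∈ F_7², evaluate f(x, y) mod 7. Record the zeros.
  x = 0: [0↦4, 1↦6, 2↦5, 3↦1, 4↦1, 5↦5, 6↦6]  zeros at y ∈ ∅
  x = 1: [0↦4, 1↦4, 2↦1, 3↦2, 4↦0, 5↦2, 6↦1]  zeros at y ∈ {4}
  x = 2: [0↦2, 1↦0, 2↦2, 3↦1, 4↦4, 5↦4, 6↦1]  zeros at y ∈ {1}
  x = 3: [0↦5, 1↦1, 2↦1, 3↦5, 4↦6, 5↦4, 6↦6]  zeros at y ∈ ∅
  x = 4: [0↦6, 1↦0, 2↦5, 3↦0, 4↦6, 5↦2, 6↦2]  zeros at y ∈ {1, 3}
  x = 5: [0↦5, 1↦4, 2↦0, 3↦0, 4↦4, 5↦5, 6↦3]  zeros at y ∈ {2, 3}
  x = 6: [0↦2, 1↦6, 2↦0, 3↦5, 4↦0, 5↦6, 6↦2]  zeros at y ∈ {2, 4}
Collecting zeros: affine points = {(1, 4), (2, 1), (4, 1), (4, 3), (5, 2), (5, 3), (6, 2), (6, 4)}.
Total count |C(F_7)_aff| = 8.


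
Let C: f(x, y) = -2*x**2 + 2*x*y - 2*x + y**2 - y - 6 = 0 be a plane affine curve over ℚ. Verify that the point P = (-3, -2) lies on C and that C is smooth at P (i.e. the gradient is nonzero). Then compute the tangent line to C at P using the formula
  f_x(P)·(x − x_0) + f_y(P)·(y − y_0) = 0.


Tangent line at P: 6*x - 11*y - 4 = 0.

Step 1: f(-3, -2) = 0, so P lies on C.
Step 2: partial derivatives
  f_x(x, y) = -4*x + 2*y - 2, f_y(x, y) = 2*x + 2*y - 1.
  f_x(P) = 6, f_y(P) = -11 (gradient nonzero, so P is smooth).
Step 3: tangent line at P: 6·(x − -3) + -11·(y − -2) = 0.
Expanding: 6*x - 11*y - 4 = 0.


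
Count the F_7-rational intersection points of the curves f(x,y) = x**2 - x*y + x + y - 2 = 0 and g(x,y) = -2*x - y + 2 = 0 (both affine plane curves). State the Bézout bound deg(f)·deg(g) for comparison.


Common zeros: {(0, 2), (1, 0)}; count = 2; Bézout bound = 2.

deg(f) = 2, deg(g) = 1, so Bézout bound = 2.
Scan x ∈ F_7. For each x, list the y ∈ F_7 with f(x, y) ≡ 0 and those with g(x, y) ≡ 0 (mod 7); the common zeros in that column are the intersection.
  x = 0: f ≡ 0 at y ∈ {2}; g ≡ 0 at y ∈ {2}; common: {2}.
  x = 1: f ≡ 0 at y ∈ {0, 1, 2, 3, 4, 5, 6}; g ≡ 0 at y ∈ {0}; common: {0}.
  x = 2: f ≡ 0 at y ∈ {4}; g ≡ 0 at y ∈ {5}; common: ∅.
  x = 3: f ≡ 0 at y ∈ {5}; g ≡ 0 at y ∈ {3}; common: ∅.
  x = 4: f ≡ 0 at y ∈ {6}; g ≡ 0 at y ∈ {1}; common: ∅.
  x = 5: f ≡ 0 at y ∈ {0}; g ≡ 0 at y ∈ {6}; common: ∅.
  x = 6: f ≡ 0 at y ∈ {1}; g ≡ 0 at y ∈ {4}; common: ∅.
Collecting: common zeros = {(0, 2), (1, 0)}, so the count is 2.
Comparison with the Bézout bound: 2 ≤ 2 = deg(f)·deg(g), as expected for curves with no common component (the bound is attained).
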